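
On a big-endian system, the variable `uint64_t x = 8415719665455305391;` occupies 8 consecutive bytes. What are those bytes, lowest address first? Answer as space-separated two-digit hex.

8415719665455305391 in hexadecimal, padded to 64 bits, is 0x74CAA47284BB92AF.
Split into bytes (most-significant first): 74 CA A4 72 84 BB 92 AF.
Big-endian stores the most-significant byte at the lowest address.
So the memory order matches the most-significant-first order: 74 CA A4 72 84 BB 92 AF.

74 CA A4 72 84 BB 92 AF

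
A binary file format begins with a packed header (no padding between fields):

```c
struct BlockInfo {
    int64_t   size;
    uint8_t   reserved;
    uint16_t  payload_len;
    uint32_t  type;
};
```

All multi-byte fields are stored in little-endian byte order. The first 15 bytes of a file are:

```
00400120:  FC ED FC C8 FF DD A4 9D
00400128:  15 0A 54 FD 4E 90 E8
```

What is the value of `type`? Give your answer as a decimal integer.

`type` follows `size` (8 B), `reserved` (1 B), `payload_len` (2 B), so it starts at offset 8 + 1 + 2 = 11 and occupies 4 bytes.
Bytes at offsets 11..14: FD 4E 90 E8.
Little-endian: lowest address holds the least-significant byte.
Reassemble most-significant byte first: E8 90 4E FD → 0xE8904EFD.
0xE8904EFD = 3901771517.

3901771517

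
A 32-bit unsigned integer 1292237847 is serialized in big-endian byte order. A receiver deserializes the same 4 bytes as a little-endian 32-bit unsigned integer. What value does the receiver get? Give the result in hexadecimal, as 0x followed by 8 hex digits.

1292237847 in 32-bit hexadecimal is 0x4D05FC17.
Stored big-endian, the bytes at ascending addresses are 4D 05 FC 17.
Read back as little-endian, the first byte is least significant, giving 0x17FC054D.

0x17FC054D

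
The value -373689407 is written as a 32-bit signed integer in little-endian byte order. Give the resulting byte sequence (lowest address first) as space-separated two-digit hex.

Two's complement of -373689407 in 32 bits: 373689407 = 0x16460C3F; invert → 0xE9B9F3C0; add 1 → 0xE9B9F3C1.
Split into bytes (most-significant first): E9 B9 F3 C1.
In little-endian order the low byte comes first in memory.
So at ascending addresses the bytes are C1 F3 B9 E9.

C1 F3 B9 E9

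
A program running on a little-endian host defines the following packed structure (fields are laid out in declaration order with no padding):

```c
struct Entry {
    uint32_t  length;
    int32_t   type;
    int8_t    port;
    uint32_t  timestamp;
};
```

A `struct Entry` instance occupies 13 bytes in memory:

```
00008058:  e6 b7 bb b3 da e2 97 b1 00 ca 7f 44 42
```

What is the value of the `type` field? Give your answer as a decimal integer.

`type` follows `length` (4 bytes), so it starts at byte offset 4 and occupies 4 bytes.
Bytes at offsets 4..7: DA E2 97 B1.
In little-endian order the low byte comes first in memory.
Reassemble most-significant byte first: B1 97 E2 DA → 0xB197E2DA.
Top bit is set, so as a signed 32-bit value this is 0xB197E2DA − 2^32 = -1315446054.

-1315446054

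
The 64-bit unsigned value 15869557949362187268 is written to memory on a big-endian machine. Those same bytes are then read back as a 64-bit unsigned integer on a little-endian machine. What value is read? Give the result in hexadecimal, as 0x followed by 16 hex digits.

15869557949362187268 in 64-bit hexadecimal is 0xDC3BFEDFDA35AC04.
Stored big-endian, the bytes at ascending addresses are DC 3B FE DF DA 35 AC 04.
Read back as little-endian, the first byte is least significant, giving 0x04AC35DADFFE3BDC.

0x04AC35DADFFE3BDC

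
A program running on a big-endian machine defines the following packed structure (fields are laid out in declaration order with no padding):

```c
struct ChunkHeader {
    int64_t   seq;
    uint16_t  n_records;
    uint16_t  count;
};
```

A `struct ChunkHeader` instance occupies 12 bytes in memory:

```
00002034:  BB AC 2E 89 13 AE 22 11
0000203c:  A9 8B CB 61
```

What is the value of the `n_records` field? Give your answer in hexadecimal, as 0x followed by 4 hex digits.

0xA98B

`n_records` follows `seq` (8 bytes), so it starts at byte offset 8 and occupies 2 bytes.
Bytes at offsets 8..9: A9 8B.
Big-endian stores the most-significant byte at the lowest address.
The bytes are already most-significant first: 0xA98B.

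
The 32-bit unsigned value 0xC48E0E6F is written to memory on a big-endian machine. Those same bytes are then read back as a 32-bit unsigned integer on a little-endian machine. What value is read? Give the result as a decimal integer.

Stored big-endian, the bytes at ascending addresses are C4 8E 0E 6F.
Read back as little-endian, the first byte is least significant, giving 0x6F0E8EC4.
0x6F0E8EC4 = 1863225028.

1863225028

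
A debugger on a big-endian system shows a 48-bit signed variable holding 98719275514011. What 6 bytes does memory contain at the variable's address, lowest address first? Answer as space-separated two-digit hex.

59 C8 DF 59 78 9B

98719275514011 in hexadecimal, padded to 48 bits, is 0x59C8DF59789B.
Split into bytes (most-significant first): 59 C8 DF 59 78 9B.
In big-endian order the high byte comes first in memory.
So the memory order matches the most-significant-first order: 59 C8 DF 59 78 9B.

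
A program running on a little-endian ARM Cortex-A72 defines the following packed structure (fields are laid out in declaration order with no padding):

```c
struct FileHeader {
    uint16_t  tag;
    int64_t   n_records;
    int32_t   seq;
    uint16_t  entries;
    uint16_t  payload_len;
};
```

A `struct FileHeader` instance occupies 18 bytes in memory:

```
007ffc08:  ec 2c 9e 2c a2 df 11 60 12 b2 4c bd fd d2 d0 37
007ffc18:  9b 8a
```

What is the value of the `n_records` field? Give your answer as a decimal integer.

`n_records` follows `tag` (2 bytes), so it starts at byte offset 2 and occupies 8 bytes.
Bytes at offsets 2..9: 9E 2C A2 DF 11 60 12 B2.
Little-endian stores the least-significant byte at the lowest address.
Reassemble most-significant byte first: B2 12 60 11 DF A2 2C 9E → 0xB2126011DFA22C9E.
Top bit is set, so as a signed 64-bit value this is 0xB2126011DFA22C9E − 2^64 = -5615320155494929250.

-5615320155494929250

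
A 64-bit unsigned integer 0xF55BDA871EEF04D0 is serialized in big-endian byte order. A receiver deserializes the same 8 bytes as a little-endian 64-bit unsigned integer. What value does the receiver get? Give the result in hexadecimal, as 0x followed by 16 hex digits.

0xD004EF1E87DA5BF5

Stored big-endian, the bytes at ascending addresses are F5 5B DA 87 1E EF 04 D0.
Read back as little-endian, the first byte is least significant, giving 0xD004EF1E87DA5BF5.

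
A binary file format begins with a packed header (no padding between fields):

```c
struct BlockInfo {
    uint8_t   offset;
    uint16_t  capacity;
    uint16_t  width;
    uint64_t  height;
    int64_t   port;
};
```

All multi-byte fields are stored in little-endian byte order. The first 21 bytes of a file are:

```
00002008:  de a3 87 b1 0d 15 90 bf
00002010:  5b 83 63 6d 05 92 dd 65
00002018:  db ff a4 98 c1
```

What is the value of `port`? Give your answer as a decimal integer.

-4496662809124938350

`port` follows `offset` (1 B), `capacity` (2 B), `width` (2 B), `height` (8 B), so it starts at offset 1 + 2 + 2 + 8 = 13 and occupies 8 bytes.
Bytes at offsets 13..20: 92 DD 65 DB FF A4 98 C1.
Little-endian: lowest address holds the least-significant byte.
Reassemble most-significant byte first: C1 98 A4 FF DB 65 DD 92 → 0xC198A4FFDB65DD92.
Top bit is set, so as a signed 64-bit value this is 0xC198A4FFDB65DD92 − 2^64 = -4496662809124938350.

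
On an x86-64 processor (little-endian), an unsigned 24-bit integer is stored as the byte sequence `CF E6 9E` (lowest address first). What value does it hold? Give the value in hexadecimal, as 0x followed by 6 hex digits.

Little-endian: lowest address holds the least-significant byte.
Reassemble most-significant byte first: 9E E6 CF → 0x9EE6CF.

0x9EE6CF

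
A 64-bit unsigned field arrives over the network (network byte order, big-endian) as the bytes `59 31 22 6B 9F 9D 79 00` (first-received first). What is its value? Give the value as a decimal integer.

6426955988869150976

In big-endian order the high byte comes first in memory.
The bytes are already most-significant first: 0x5931226B9F9D7900.
0x5931226B9F9D7900 = 6426955988869150976.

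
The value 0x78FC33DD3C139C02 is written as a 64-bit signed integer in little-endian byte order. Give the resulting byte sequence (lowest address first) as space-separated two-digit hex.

Split into bytes (most-significant first): 78 FC 33 DD 3C 13 9C 02.
Little-endian: lowest address holds the least-significant byte.
So at ascending addresses the bytes are 02 9C 13 3C DD 33 FC 78.

02 9C 13 3C DD 33 FC 78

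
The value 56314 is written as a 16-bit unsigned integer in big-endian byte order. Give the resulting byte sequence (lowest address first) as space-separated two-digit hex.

DB FA

56314 in hexadecimal, padded to 16 bits, is 0xDBFA.
Split into bytes (most-significant first): DB FA.
Big-endian: lowest address holds the most-significant byte.
So the memory order matches the most-significant-first order: DB FA.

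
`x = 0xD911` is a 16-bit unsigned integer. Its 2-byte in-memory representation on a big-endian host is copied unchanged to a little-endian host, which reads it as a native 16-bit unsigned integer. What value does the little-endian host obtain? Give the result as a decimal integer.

4569

Stored big-endian, the bytes at ascending addresses are D9 11.
Read back as little-endian, the first byte is least significant, giving 0x11D9.
0x11D9 = 4569.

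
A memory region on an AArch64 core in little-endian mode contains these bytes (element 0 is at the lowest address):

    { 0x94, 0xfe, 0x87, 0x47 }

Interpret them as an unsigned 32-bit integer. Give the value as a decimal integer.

Little-endian stores the least-significant byte at the lowest address.
Reassemble most-significant byte first: 47 87 FE 94 → 0x4787FE94.
0x4787FE94 = 1200094868.

1200094868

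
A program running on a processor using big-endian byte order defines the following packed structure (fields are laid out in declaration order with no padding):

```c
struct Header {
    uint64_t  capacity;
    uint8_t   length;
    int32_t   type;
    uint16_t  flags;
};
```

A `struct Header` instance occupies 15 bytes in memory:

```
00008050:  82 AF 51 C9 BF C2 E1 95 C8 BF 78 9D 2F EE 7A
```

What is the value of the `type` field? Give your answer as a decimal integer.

`type` follows `capacity` (8 B), `length` (1 B), so it starts at offset 8 + 1 = 9 and occupies 4 bytes.
Bytes at offsets 9..12: BF 78 9D 2F.
Big-endian: lowest address holds the most-significant byte.
The bytes are already most-significant first: 0xBF789D2F.
Top bit is set, so as a signed 32-bit value this is 0xBF789D2F − 2^32 = -1082614481.

-1082614481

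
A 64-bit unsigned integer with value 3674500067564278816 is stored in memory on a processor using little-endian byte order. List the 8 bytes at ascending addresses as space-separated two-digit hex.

3674500067564278816 in hexadecimal, padded to 64 bits, is 0x32FE7257D6515420.
Split into bytes (most-significant first): 32 FE 72 57 D6 51 54 20.
Little-endian stores the least-significant byte at the lowest address.
So at ascending addresses the bytes are 20 54 51 D6 57 72 FE 32.

20 54 51 D6 57 72 FE 32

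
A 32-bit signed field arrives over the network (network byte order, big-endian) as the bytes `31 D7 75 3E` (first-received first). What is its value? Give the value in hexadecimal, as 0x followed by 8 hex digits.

Big-endian: lowest address holds the most-significant byte.
The bytes are already most-significant first: 0x31D7753E.

0x31D7753E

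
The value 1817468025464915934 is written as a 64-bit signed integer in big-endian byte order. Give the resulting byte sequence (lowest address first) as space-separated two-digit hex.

1817468025464915934 in hexadecimal, padded to 64 bits, is 0x1938F18A307787DE.
Split into bytes (most-significant first): 19 38 F1 8A 30 77 87 DE.
Big-endian: lowest address holds the most-significant byte.
So the memory order matches the most-significant-first order: 19 38 F1 8A 30 77 87 DE.

19 38 F1 8A 30 77 87 DE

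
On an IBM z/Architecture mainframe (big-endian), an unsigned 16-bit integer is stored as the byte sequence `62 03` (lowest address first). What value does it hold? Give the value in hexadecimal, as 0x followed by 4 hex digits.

0x6203

In big-endian order the high byte comes first in memory.
The bytes are already most-significant first: 0x6203.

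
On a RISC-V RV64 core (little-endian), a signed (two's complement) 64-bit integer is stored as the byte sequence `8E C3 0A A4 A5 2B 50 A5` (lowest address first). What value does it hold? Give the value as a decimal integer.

Little-endian: lowest address holds the least-significant byte.
Reassemble most-significant byte first: A5 50 2B A5 A4 0A C3 8E → 0xA5502BA5A40AC38E.
Top bit is set, so as a signed 64-bit value this is 0xA5502BA5A40AC38E − 2^64 = -6534675068892822642.

-6534675068892822642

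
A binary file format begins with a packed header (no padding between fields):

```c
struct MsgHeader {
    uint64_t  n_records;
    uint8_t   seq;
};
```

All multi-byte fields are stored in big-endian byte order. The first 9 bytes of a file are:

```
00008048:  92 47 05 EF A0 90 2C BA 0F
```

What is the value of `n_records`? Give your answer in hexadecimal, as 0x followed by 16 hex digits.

0x924705EFA0902CBA

`n_records` is the first field, at byte offset 0, occupying 8 bytes.
Bytes at offsets 0..7: 92 47 05 EF A0 90 2C BA.
In big-endian order the high byte comes first in memory.
The bytes are already most-significant first: 0x924705EFA0902CBA.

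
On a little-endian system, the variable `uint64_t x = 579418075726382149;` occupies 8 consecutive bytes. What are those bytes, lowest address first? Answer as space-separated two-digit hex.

579418075726382149 in hexadecimal, padded to 64 bits, is 0x080A81AB841C8445.
Split into bytes (most-significant first): 08 0A 81 AB 84 1C 84 45.
Little-endian: lowest address holds the least-significant byte.
So at ascending addresses the bytes are 45 84 1C 84 AB 81 0A 08.

45 84 1C 84 AB 81 0A 08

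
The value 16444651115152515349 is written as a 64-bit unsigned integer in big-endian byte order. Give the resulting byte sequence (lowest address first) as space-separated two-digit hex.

16444651115152515349 in hexadecimal, padded to 64 bits, is 0xE437230FCDE5A115.
Split into bytes (most-significant first): E4 37 23 0F CD E5 A1 15.
In big-endian order the high byte comes first in memory.
So the memory order matches the most-significant-first order: E4 37 23 0F CD E5 A1 15.

E4 37 23 0F CD E5 A1 15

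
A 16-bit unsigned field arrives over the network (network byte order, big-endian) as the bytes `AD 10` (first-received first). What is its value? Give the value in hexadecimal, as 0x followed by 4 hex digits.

0xAD10

Big-endian stores the most-significant byte at the lowest address.
The bytes are already most-significant first: 0xAD10.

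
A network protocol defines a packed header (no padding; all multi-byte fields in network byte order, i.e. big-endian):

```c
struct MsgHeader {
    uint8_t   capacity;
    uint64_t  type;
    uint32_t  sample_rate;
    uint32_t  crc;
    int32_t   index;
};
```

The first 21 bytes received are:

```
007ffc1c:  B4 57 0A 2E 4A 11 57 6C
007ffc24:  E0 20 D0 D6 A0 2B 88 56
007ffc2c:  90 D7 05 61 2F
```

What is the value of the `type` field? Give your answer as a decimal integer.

6271876326720236768

`type` follows `capacity` (1 byte), so it starts at byte offset 1 and occupies 8 bytes.
Bytes at offsets 1..8: 57 0A 2E 4A 11 57 6C E0.
Big-endian stores the most-significant byte at the lowest address.
The bytes are already most-significant first: 0x570A2E4A11576CE0.
0x570A2E4A11576CE0 = 6271876326720236768.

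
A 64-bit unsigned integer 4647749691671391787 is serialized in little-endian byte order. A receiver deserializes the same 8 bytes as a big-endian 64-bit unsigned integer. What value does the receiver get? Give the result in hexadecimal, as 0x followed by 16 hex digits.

0x2B2E0141B81F8040

4647749691671391787 in 64-bit hexadecimal is 0x40801FB841012E2B.
Stored little-endian, the bytes at ascending addresses are 2B 2E 01 41 B8 1F 80 40.
Read back as big-endian, the last byte is least significant, giving 0x2B2E0141B81F8040.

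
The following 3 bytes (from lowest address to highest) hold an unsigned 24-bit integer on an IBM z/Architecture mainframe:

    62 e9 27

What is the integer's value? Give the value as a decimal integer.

6482215

In big-endian order the high byte comes first in memory.
The bytes are already most-significant first: 0x62E927.
0x62E927 = 6482215.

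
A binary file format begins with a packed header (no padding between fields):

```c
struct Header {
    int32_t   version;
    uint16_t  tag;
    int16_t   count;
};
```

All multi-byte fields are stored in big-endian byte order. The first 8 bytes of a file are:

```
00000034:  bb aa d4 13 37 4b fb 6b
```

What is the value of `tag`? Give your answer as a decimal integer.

`tag` follows `version` (4 bytes), so it starts at byte offset 4 and occupies 2 bytes.
Bytes at offsets 4..5: 37 4B.
Big-endian: lowest address holds the most-significant byte.
The bytes are already most-significant first: 0x374B.
0x374B = 14155.

14155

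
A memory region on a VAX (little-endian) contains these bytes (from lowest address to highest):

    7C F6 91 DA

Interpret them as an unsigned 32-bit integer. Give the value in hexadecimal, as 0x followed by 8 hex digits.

0xDA91F67C

Little-endian stores the least-significant byte at the lowest address.
Reassemble most-significant byte first: DA 91 F6 7C → 0xDA91F67C.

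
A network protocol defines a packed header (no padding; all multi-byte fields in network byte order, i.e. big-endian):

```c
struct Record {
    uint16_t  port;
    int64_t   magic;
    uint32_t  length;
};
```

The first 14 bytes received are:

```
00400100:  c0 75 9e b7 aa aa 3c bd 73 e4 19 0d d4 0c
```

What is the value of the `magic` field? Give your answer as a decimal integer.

`magic` follows `port` (2 bytes), so it starts at byte offset 2 and occupies 8 bytes.
Bytes at offsets 2..9: 9E B7 AA AA 3C BD 73 E4.
In big-endian order the high byte comes first in memory.
The bytes are already most-significant first: 0x9EB7AAAA3CBD73E4.
Top bit is set, so as a signed 64-bit value this is 0x9EB7AAAA3CBD73E4 − 2^64 = -7009946646838676508.

-7009946646838676508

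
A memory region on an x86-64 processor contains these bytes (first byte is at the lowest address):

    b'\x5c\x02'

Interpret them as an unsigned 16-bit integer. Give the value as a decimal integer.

In little-endian order the low byte comes first in memory.
Reassemble most-significant byte first: 02 5C → 0x025C.
0x025C = 604.

604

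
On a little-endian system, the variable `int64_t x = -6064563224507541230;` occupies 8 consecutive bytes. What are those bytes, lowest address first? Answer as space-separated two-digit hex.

12 99 54 F5 E0 57 D6 AB

Two's complement of -6064563224507541230 in 64 bits: 6064563224507541230 = 0x5429A81F0AAB66EE; invert → 0xABD657E0F5549911; add 1 → 0xABD657E0F5549912.
Split into bytes (most-significant first): AB D6 57 E0 F5 54 99 12.
Little-endian stores the least-significant byte at the lowest address.
So at ascending addresses the bytes are 12 99 54 F5 E0 57 D6 AB.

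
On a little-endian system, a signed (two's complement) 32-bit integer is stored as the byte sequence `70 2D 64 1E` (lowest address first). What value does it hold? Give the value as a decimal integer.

509881712

Little-endian stores the least-significant byte at the lowest address.
Reassemble most-significant byte first: 1E 64 2D 70 → 0x1E642D70.
0x1E642D70 = 509881712.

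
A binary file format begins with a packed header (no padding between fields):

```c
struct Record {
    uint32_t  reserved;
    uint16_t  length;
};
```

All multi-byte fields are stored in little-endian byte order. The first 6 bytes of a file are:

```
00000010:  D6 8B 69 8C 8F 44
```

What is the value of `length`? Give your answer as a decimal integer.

17551

`length` follows `reserved` (4 bytes), so it starts at byte offset 4 and occupies 2 bytes.
Bytes at offsets 4..5: 8F 44.
Little-endian stores the least-significant byte at the lowest address.
Reassemble most-significant byte first: 44 8F → 0x448F.
0x448F = 17551.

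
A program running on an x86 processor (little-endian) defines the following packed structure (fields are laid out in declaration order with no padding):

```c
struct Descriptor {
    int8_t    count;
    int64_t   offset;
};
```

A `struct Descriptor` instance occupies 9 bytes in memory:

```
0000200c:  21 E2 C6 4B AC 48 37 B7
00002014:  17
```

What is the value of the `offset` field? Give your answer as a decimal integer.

1708895368878212834

`offset` follows `count` (1 byte), so it starts at byte offset 1 and occupies 8 bytes.
Bytes at offsets 1..8: E2 C6 4B AC 48 37 B7 17.
In little-endian order the low byte comes first in memory.
Reassemble most-significant byte first: 17 B7 37 48 AC 4B C6 E2 → 0x17B73748AC4BC6E2.
0x17B73748AC4BC6E2 = 1708895368878212834.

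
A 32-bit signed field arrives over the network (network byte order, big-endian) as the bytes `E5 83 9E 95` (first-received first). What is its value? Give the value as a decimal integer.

-444359019

In big-endian order the high byte comes first in memory.
The bytes are already most-significant first: 0xE5839E95.
Top bit is set, so as a signed 32-bit value this is 0xE5839E95 − 2^32 = -444359019.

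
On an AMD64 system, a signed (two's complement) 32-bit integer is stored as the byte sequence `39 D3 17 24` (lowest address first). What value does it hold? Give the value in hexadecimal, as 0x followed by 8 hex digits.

0x2417D339

Little-endian stores the least-significant byte at the lowest address.
Reassemble most-significant byte first: 24 17 D3 39 → 0x2417D339.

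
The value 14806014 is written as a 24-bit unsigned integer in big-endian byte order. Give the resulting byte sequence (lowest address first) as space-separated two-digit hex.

E1 EB FE

14806014 in hexadecimal, padded to 24 bits, is 0xE1EBFE.
Split into bytes (most-significant first): E1 EB FE.
Big-endian stores the most-significant byte at the lowest address.
So the memory order matches the most-significant-first order: E1 EB FE.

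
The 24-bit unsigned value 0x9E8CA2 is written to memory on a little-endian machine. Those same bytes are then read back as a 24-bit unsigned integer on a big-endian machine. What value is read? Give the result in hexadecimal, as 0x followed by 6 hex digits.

0xA28C9E

Stored little-endian, the bytes at ascending addresses are A2 8C 9E.
Read back as big-endian, the last byte is least significant, giving 0xA28C9E.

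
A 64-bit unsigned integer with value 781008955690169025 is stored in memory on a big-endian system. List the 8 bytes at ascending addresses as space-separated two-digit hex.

781008955690169025 in hexadecimal, padded to 64 bits, is 0x0AD6B381DA4FB2C1.
Split into bytes (most-significant first): 0A D6 B3 81 DA 4F B2 C1.
Big-endian stores the most-significant byte at the lowest address.
So the memory order matches the most-significant-first order: 0A D6 B3 81 DA 4F B2 C1.

0A D6 B3 81 DA 4F B2 C1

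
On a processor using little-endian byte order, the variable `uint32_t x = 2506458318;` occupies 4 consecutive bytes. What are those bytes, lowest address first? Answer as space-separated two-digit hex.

2506458318 in hexadecimal, padded to 32 bits, is 0x956584CE.
Split into bytes (most-significant first): 95 65 84 CE.
In little-endian order the low byte comes first in memory.
So at ascending addresses the bytes are CE 84 65 95.

CE 84 65 95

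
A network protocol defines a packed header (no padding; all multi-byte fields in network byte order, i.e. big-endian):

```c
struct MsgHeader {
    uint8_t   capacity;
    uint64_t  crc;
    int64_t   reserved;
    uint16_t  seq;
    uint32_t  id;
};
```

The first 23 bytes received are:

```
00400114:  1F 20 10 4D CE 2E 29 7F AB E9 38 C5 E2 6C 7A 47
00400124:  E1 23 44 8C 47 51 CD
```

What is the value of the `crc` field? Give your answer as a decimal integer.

2310432156774137771

`crc` follows `capacity` (1 byte), so it starts at byte offset 1 and occupies 8 bytes.
Bytes at offsets 1..8: 20 10 4D CE 2E 29 7F AB.
Big-endian: lowest address holds the most-significant byte.
The bytes are already most-significant first: 0x20104DCE2E297FAB.
0x20104DCE2E297FAB = 2310432156774137771.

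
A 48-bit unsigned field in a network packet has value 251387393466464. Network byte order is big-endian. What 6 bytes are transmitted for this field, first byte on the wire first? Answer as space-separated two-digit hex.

251387393466464 in hexadecimal, padded to 48 bits, is 0xE4A2B049E060.
Split into bytes (most-significant first): E4 A2 B0 49 E0 60.
Big-endian stores the most-significant byte at the lowest address.
So the memory order matches the most-significant-first order: E4 A2 B0 49 E0 60.

E4 A2 B0 49 E0 60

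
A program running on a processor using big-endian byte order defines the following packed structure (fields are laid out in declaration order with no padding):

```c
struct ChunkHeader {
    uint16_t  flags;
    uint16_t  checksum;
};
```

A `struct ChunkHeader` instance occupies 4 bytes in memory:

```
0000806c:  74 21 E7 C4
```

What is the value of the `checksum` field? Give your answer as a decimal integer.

59332

`checksum` follows `flags` (2 bytes), so it starts at byte offset 2 and occupies 2 bytes.
Bytes at offsets 2..3: E7 C4.
In big-endian order the high byte comes first in memory.
The bytes are already most-significant first: 0xE7C4.
0xE7C4 = 59332.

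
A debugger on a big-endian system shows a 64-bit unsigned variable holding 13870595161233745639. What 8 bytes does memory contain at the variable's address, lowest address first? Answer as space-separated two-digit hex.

C0 7E 40 CF 40 96 E6 E7

13870595161233745639 in hexadecimal, padded to 64 bits, is 0xC07E40CF4096E6E7.
Split into bytes (most-significant first): C0 7E 40 CF 40 96 E6 E7.
Big-endian stores the most-significant byte at the lowest address.
So the memory order matches the most-significant-first order: C0 7E 40 CF 40 96 E6 E7.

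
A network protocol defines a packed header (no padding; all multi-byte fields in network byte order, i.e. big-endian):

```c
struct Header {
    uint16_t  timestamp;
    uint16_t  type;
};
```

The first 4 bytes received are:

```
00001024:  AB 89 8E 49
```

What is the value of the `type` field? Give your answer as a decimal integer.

`type` follows `timestamp` (2 bytes), so it starts at byte offset 2 and occupies 2 bytes.
Bytes at offsets 2..3: 8E 49.
Big-endian: lowest address holds the most-significant byte.
The bytes are already most-significant first: 0x8E49.
0x8E49 = 36425.

36425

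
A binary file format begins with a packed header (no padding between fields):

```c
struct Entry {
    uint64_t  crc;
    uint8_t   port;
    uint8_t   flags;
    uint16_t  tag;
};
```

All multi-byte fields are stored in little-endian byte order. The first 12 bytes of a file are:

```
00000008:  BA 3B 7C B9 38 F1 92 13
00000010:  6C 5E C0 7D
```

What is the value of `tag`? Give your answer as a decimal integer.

32192

`tag` follows `crc` (8 B), `port` (1 B), `flags` (1 B), so it starts at offset 8 + 1 + 1 = 10 and occupies 2 bytes.
Bytes at offsets 10..11: C0 7D.
In little-endian order the low byte comes first in memory.
Reassemble most-significant byte first: 7D C0 → 0x7DC0.
0x7DC0 = 32192.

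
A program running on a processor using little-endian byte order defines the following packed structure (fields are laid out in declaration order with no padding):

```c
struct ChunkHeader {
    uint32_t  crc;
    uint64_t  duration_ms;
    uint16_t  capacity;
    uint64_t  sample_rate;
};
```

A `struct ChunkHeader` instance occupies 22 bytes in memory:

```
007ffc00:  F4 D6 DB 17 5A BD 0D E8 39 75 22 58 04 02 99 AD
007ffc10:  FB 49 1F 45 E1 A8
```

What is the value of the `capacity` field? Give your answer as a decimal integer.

`capacity` follows `crc` (4 B), `duration_ms` (8 B), so it starts at offset 4 + 8 = 12 and occupies 2 bytes.
Bytes at offsets 12..13: 04 02.
In little-endian order the low byte comes first in memory.
Reassemble most-significant byte first: 02 04 → 0x0204.
0x0204 = 516.

516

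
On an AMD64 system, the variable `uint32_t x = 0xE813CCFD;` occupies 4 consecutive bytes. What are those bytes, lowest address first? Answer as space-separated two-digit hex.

FD CC 13 E8

Split into bytes (most-significant first): E8 13 CC FD.
In little-endian order the low byte comes first in memory.
So at ascending addresses the bytes are FD CC 13 E8.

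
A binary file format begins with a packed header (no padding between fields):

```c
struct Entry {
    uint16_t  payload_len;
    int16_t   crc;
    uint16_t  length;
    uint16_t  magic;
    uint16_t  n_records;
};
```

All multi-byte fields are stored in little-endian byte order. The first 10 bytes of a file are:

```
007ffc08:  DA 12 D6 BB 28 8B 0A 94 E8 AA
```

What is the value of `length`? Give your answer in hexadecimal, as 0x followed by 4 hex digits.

0x8B28

`length` follows `payload_len` (2 B), `crc` (2 B), so it starts at offset 2 + 2 = 4 and occupies 2 bytes.
Bytes at offsets 4..5: 28 8B.
Little-endian stores the least-significant byte at the lowest address.
Reassemble most-significant byte first: 8B 28 → 0x8B28.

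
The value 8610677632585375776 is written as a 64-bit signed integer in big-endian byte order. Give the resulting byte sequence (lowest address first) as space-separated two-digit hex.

8610677632585375776 in hexadecimal, padded to 64 bits, is 0x777F45AF7DA72020.
Split into bytes (most-significant first): 77 7F 45 AF 7D A7 20 20.
Big-endian: lowest address holds the most-significant byte.
So the memory order matches the most-significant-first order: 77 7F 45 AF 7D A7 20 20.

77 7F 45 AF 7D A7 20 20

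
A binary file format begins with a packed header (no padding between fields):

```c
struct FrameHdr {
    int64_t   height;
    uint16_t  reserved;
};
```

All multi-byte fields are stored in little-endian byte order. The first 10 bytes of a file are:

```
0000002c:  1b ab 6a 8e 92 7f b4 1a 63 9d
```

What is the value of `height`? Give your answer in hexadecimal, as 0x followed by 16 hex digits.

0x1AB47F928E6AAB1B

`height` is the first field, at byte offset 0, occupying 8 bytes.
Bytes at offsets 0..7: 1B AB 6A 8E 92 7F B4 1A.
In little-endian order the low byte comes first in memory.
Reassemble most-significant byte first: 1A B4 7F 92 8E 6A AB 1B → 0x1AB47F928E6AAB1B.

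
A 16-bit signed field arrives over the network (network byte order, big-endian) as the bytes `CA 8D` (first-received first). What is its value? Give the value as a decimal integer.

-13683

In big-endian order the high byte comes first in memory.
The bytes are already most-significant first: 0xCA8D.
Top bit is set, so as a signed 16-bit value this is 0xCA8D − 2^16 = -13683.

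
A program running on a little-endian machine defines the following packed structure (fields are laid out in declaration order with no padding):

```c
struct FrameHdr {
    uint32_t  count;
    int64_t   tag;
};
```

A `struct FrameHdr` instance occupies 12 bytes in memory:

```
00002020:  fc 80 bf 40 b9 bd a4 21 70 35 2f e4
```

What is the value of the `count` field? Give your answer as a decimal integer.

1086292220

`count` is the first field, at byte offset 0, occupying 4 bytes.
Bytes at offsets 0..3: FC 80 BF 40.
Little-endian: lowest address holds the least-significant byte.
Reassemble most-significant byte first: 40 BF 80 FC → 0x40BF80FC.
0x40BF80FC = 1086292220.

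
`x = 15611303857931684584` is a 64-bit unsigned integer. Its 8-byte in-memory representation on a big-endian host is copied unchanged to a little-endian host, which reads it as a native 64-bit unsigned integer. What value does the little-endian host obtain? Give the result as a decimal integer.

15611303857931684584 in 64-bit hexadecimal is 0xD8A67E2584B40AE8.
Stored big-endian, the bytes at ascending addresses are D8 A6 7E 25 84 B4 0A E8.
Read back as little-endian, the first byte is least significant, giving 0xE80AB484257EA6D8.
0xE80AB484257EA6D8 = 16720375046224127704.

16720375046224127704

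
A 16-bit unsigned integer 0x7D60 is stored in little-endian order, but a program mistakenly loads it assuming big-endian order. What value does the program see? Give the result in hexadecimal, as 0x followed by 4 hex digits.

Stored little-endian, the bytes at ascending addresses are 60 7D.
Read back as big-endian, the last byte is least significant, giving 0x607D.

0x607D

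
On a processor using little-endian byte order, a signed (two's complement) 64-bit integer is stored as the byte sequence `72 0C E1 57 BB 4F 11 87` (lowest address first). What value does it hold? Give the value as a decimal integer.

In little-endian order the low byte comes first in memory.
Reassemble most-significant byte first: 87 11 4F BB 57 E1 0C 72 → 0x87114FBB57E10C72.
Top bit is set, so as a signed 64-bit value this is 0x87114FBB57E10C72 − 2^64 = -8714096137933353870.

-8714096137933353870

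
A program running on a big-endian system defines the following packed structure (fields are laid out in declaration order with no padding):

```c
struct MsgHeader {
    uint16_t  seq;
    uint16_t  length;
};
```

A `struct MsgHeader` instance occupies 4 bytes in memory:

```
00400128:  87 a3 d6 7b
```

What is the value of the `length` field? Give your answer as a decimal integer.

54907

`length` follows `seq` (2 bytes), so it starts at byte offset 2 and occupies 2 bytes.
Bytes at offsets 2..3: D6 7B.
In big-endian order the high byte comes first in memory.
The bytes are already most-significant first: 0xD67B.
0xD67B = 54907.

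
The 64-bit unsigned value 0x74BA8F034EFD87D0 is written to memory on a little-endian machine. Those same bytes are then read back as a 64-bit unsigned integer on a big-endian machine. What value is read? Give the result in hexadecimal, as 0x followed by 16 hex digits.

Stored little-endian, the bytes at ascending addresses are D0 87 FD 4E 03 8F BA 74.
Read back as big-endian, the last byte is least significant, giving 0xD087FD4E038FBA74.

0xD087FD4E038FBA74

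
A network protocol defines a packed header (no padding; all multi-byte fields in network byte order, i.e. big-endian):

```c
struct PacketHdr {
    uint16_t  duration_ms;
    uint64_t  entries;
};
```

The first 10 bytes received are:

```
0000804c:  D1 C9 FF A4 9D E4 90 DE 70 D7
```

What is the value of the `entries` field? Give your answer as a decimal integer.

`entries` follows `duration_ms` (2 bytes), so it starts at byte offset 2 and occupies 8 bytes.
Bytes at offsets 2..9: FF A4 9D E4 90 DE 70 D7.
In big-endian order the high byte comes first in memory.
The bytes are already most-significant first: 0xFFA49DE490DE70D7.
0xFFA49DE490DE70D7 = 18421021980860772567.

18421021980860772567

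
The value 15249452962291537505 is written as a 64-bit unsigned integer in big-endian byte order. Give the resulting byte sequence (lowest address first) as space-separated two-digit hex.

D3 A0 F0 AC 94 6A 56 61

15249452962291537505 in hexadecimal, padded to 64 bits, is 0xD3A0F0AC946A5661.
Split into bytes (most-significant first): D3 A0 F0 AC 94 6A 56 61.
In big-endian order the high byte comes first in memory.
So the memory order matches the most-significant-first order: D3 A0 F0 AC 94 6A 56 61.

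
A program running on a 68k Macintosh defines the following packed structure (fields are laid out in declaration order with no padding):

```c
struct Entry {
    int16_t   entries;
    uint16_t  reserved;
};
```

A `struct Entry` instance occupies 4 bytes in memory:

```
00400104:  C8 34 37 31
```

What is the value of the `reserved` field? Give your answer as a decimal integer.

`reserved` follows `entries` (2 bytes), so it starts at byte offset 2 and occupies 2 bytes.
Bytes at offsets 2..3: 37 31.
In big-endian order the high byte comes first in memory.
The bytes are already most-significant first: 0x3731.
0x3731 = 14129.

14129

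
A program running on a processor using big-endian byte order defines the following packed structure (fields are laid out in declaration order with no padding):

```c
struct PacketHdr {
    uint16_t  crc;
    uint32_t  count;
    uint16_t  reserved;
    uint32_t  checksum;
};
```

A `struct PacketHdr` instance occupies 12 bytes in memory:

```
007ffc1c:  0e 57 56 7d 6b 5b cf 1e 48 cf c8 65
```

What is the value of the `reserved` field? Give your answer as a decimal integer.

`reserved` follows `crc` (2 B), `count` (4 B), so it starts at offset 2 + 4 = 6 and occupies 2 bytes.
Bytes at offsets 6..7: CF 1E.
Big-endian stores the most-significant byte at the lowest address.
The bytes are already most-significant first: 0xCF1E.
0xCF1E = 53022.

53022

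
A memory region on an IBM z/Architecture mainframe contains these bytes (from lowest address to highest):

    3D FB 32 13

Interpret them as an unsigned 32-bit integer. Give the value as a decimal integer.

In big-endian order the high byte comes first in memory.
The bytes are already most-significant first: 0x3DFB3213.
0x3DFB3213 = 1039872531.

1039872531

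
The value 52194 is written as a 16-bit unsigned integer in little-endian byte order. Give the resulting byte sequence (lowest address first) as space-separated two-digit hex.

E2 CB

52194 in hexadecimal, padded to 16 bits, is 0xCBE2.
Split into bytes (most-significant first): CB E2.
In little-endian order the low byte comes first in memory.
So at ascending addresses the bytes are E2 CB.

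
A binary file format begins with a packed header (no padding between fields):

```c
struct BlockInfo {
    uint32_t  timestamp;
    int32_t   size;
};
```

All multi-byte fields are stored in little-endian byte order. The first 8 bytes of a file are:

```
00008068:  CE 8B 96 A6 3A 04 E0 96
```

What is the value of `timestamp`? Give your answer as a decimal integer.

2794884046

`timestamp` is the first field, at byte offset 0, occupying 4 bytes.
Bytes at offsets 0..3: CE 8B 96 A6.
In little-endian order the low byte comes first in memory.
Reassemble most-significant byte first: A6 96 8B CE → 0xA6968BCE.
0xA6968BCE = 2794884046.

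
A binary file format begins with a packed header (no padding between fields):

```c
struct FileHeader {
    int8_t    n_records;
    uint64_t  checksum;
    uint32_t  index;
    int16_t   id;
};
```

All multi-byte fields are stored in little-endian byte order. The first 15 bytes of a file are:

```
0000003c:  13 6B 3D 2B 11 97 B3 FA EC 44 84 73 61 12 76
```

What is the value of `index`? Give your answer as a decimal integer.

1634960452

`index` follows `n_records` (1 B), `checksum` (8 B), so it starts at offset 1 + 8 = 9 and occupies 4 bytes.
Bytes at offsets 9..12: 44 84 73 61.
Little-endian: lowest address holds the least-significant byte.
Reassemble most-significant byte first: 61 73 84 44 → 0x61738444.
0x61738444 = 1634960452.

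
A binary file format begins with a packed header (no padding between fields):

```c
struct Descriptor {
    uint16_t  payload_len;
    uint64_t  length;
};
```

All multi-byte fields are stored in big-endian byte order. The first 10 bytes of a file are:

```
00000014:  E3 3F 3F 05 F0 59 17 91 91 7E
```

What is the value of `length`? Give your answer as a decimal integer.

4541300064711184766

`length` follows `payload_len` (2 bytes), so it starts at byte offset 2 and occupies 8 bytes.
Bytes at offsets 2..9: 3F 05 F0 59 17 91 91 7E.
Big-endian stores the most-significant byte at the lowest address.
The bytes are already most-significant first: 0x3F05F0591791917E.
0x3F05F0591791917E = 4541300064711184766.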